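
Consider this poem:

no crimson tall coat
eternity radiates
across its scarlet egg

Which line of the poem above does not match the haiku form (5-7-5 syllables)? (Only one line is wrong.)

Line 1: no (1), crimson (2), tall (1), coat (1) → 5 ✓
Line 2: eternity (4), radiates (3) → 7 ✓
Line 3: across (2), its (1), scarlet (2), egg (1) → 6 (expected 5)

Line 3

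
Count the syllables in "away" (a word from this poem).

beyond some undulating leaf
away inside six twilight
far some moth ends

2

"away" has 2 syllables.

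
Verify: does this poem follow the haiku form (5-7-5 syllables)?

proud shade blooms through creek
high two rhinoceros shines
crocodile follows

Yes

Line 1: proud(1) + shade(1) + blooms(1) + through(1) + creek(1) = 5 ✓
Line 2: high(1) + two(1) + rhinoceros(4) + shines(1) = 7 ✓
Line 3: crocodile(3) + follows(2) = 5 ✓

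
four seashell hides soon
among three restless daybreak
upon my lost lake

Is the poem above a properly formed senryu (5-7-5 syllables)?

Yes

Line 1: four (1), seashell (2), hides (1), soon (1) → 5 ✓
Line 2: among (2), three (1), restless (2), daybreak (2) → 7 ✓
Line 3: upon (2), my (1), lost (1), lake (1) → 5 ✓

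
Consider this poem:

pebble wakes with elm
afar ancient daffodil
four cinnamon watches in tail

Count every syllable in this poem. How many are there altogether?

Line 1: pebble (2), wakes (1), with (1), elm (1) → 5
Line 2: afar (2), ancient (2), daffodil (3) → 7
Line 3: four (1), cinnamon (3), watches (2), in (1), tail (1) → 8
Total: 5 + 7 + 8 = 20

20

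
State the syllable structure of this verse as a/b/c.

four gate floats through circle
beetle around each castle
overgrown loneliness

6/7/6

Line 1: four(1) + gate(1) + floats(1) + through(1) + circle(2) = 6
Line 2: beetle(2) + around(2) + each(1) + castle(2) = 7
Line 3: overgrown(3) + loneliness(3) = 6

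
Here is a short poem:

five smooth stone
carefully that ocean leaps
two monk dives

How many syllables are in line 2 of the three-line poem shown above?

Line 2: carefully (3), that (1), ocean (2), leaps (1) → 7

7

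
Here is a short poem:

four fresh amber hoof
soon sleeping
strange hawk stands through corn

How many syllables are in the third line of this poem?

5

The third line: strange(1) + hawk(1) + stands(1) + through(1) + corn(1) = 5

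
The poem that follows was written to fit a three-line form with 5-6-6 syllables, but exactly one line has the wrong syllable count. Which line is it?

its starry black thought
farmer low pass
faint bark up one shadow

Line 1: its(1) + starry(2) + black(1) + thought(1) = 5 ✓
Line 2: farmer(2) + low(1) + pass(1) = 4 (expected 6)
Line 3: faint(1) + bark(1) + up(1) + one(1) + shadow(2) = 6 ✓

Line 2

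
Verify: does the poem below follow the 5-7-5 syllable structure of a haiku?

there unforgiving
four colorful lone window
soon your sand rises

Yes

Line 1: "there unforgiving": 1+4 = 5 ✓
Line 2: "four colorful lone window": 1+3+1+2 = 7 ✓
Line 3: "soon your sand rises": 1+1+1+2 = 5 ✓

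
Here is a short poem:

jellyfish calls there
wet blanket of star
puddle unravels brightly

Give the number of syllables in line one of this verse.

Line one: jellyfish (3), calls (1), there (1) → 5

5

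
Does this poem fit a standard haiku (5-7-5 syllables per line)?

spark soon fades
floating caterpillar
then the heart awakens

No

Line 1: "spark soon fades": 1+1+1 = 3 (expected 5)
Line 2: "floating caterpillar": 2+4 = 6 (expected 7)
Line 3: "then the heart awakens": 1+1+1+3 = 6 (expected 5)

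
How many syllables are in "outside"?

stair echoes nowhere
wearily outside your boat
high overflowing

2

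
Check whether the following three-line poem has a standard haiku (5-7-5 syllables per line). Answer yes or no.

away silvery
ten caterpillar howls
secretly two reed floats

Line 1: away (2), silvery (3) → 5 ✓
Line 2: ten (1), caterpillar (4), howls (1) → 6 (expected 7)
Line 3: secretly (3), two (1), reed (1), floats (1) → 6 (expected 5)

No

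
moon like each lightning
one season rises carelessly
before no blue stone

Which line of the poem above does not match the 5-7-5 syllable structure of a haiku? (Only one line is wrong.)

Line 1: moon(1) + like(1) + each(1) + lightning(2) = 5 ✓
Line 2: one(1) + season(2) + rises(2) + carelessly(3) = 8 (expected 7)
Line 3: before(2) + no(1) + blue(1) + stone(1) = 5 ✓

The second line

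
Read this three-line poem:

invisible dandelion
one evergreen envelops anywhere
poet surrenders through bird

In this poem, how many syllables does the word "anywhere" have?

3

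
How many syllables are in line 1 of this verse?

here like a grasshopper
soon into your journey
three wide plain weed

6

Line 1: "here like a grasshopper": 1+1+1+3 = 6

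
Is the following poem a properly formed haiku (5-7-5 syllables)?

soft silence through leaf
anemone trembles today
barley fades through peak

No

Line 1: soft(1) + silence(2) + through(1) + leaf(1) = 5 ✓
Line 2: anemone(4) + trembles(2) + today(2) = 8 (expected 7)
Line 3: barley(2) + fades(1) + through(1) + peak(1) = 5 ✓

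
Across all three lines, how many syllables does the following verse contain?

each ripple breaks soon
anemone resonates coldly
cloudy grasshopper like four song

Line 1: each(1) + ripple(2) + breaks(1) + soon(1) = 5
Line 2: anemone(4) + resonates(3) + coldly(2) = 9
Line 3: cloudy(2) + grasshopper(3) + like(1) + four(1) + song(1) = 8
Total: 5 + 9 + 8 = 22

22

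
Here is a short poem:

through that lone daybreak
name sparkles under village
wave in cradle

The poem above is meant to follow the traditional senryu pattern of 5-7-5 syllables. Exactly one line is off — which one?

Line 3

Line 1: through(1) + that(1) + lone(1) + daybreak(2) = 5 ✓
Line 2: name(1) + sparkles(2) + under(2) + village(2) = 7 ✓
Line 3: wave(1) + in(1) + cradle(2) = 4 (expected 5)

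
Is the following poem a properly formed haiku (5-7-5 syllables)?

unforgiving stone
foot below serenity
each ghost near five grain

Yes

Line 1: unforgiving (4), stone (1) → 5 ✓
Line 2: foot (1), below (2), serenity (4) → 7 ✓
Line 3: each (1), ghost (1), near (1), five (1), grain (1) → 5 ✓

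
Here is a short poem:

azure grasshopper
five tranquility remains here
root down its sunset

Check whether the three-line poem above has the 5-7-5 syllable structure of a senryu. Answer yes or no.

No

Line 1: azure(2) + grasshopper(3) = 5 ✓
Line 2: five(1) + tranquility(4) + remains(2) + here(1) = 8 (expected 7)
Line 3: root(1) + down(1) + its(1) + sunset(2) = 5 ✓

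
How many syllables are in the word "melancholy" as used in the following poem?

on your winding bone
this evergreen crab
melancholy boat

4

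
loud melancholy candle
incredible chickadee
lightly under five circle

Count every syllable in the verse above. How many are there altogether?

Line 1: loud(1) + melancholy(4) + candle(2) = 7
Line 2: incredible(4) + chickadee(3) = 7
Line 3: lightly(2) + under(2) + five(1) + circle(2) = 7
Total: 7 + 7 + 7 = 21

21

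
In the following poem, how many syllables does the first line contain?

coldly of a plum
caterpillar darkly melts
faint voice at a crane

The first line: coldly(2) + of(1) + a(1) + plum(1) = 5

5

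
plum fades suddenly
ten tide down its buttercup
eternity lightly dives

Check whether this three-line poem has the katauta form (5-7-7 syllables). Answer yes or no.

Yes

Line 1: "plum fades suddenly": 1+1+3 = 5 ✓
Line 2: "ten tide down its buttercup": 1+1+1+1+3 = 7 ✓
Line 3: "eternity lightly dives": 4+2+1 = 7 ✓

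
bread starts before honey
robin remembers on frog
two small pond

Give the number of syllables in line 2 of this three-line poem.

7

Line 2: robin (2), remembers (3), on (1), frog (1) → 7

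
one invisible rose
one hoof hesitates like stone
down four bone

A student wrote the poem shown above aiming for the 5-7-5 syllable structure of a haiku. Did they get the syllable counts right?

No

Line 1: one (1), invisible (4), rose (1) → 6 (expected 5)
Line 2: one (1), hoof (1), hesitates (3), like (1), stone (1) → 7 ✓
Line 3: down (1), four (1), bone (1) → 3 (expected 5)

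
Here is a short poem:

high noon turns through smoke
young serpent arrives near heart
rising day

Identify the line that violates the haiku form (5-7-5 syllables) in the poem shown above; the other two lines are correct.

Line 1: high(1) + noon(1) + turns(1) + through(1) + smoke(1) = 5 ✓
Line 2: young(1) + serpent(2) + arrives(2) + near(1) + heart(1) = 7 ✓
Line 3: rising(2) + day(1) = 3 (expected 5)

The third line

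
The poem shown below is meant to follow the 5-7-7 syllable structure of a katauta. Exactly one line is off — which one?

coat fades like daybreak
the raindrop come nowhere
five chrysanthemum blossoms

Line 1: "coat fades like daybreak": 1+1+1+2 = 5 ✓
Line 2: "the raindrop come nowhere": 1+2+1+2 = 6 (expected 7)
Line 3: "five chrysanthemum blossoms": 1+4+2 = 7 ✓

The second line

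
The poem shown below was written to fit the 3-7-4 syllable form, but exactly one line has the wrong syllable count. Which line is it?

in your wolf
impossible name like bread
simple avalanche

The third line

Line 1: in (1), your (1), wolf (1) → 3 ✓
Line 2: impossible (4), name (1), like (1), bread (1) → 7 ✓
Line 3: simple (2), avalanche (3) → 5 (expected 4)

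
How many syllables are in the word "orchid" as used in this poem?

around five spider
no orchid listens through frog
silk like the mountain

"orchid" has 2 syllables.

2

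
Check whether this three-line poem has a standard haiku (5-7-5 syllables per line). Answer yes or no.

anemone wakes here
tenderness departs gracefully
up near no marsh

No

Line 1: "anemone wakes here": 4+1+1 = 6 (expected 5)
Line 2: "tenderness departs gracefully": 3+2+3 = 8 (expected 7)
Line 3: "up near no marsh": 1+1+1+1 = 4 (expected 5)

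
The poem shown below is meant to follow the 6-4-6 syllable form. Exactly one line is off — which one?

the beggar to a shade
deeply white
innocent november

Line 2

Line 1: the (1), beggar (2), to (1), a (1), shade (1) → 6 ✓
Line 2: deeply (2), white (1) → 3 (expected 4)
Line 3: innocent (3), november (3) → 6 ✓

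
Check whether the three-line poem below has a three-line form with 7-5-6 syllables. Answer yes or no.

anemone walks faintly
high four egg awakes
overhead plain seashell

Line 1: anemone (4), walks (1), faintly (2) → 7 ✓
Line 2: high (1), four (1), egg (1), awakes (2) → 5 ✓
Line 3: overhead (3), plain (1), seashell (2) → 6 ✓

Yes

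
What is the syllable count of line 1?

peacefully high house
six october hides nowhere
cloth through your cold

5

Line 1: "peacefully high house": 3+1+1 = 5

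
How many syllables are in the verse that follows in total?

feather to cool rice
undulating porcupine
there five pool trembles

Line 1: feather (2), to (1), cool (1), rice (1) → 5
Line 2: undulating (4), porcupine (3) → 7
Line 3: there (1), five (1), pool (1), trembles (2) → 5
Total: 5 + 7 + 5 = 17

17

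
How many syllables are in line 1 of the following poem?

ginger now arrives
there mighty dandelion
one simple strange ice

5

Line 1: ginger(2) + now(1) + arrives(2) = 5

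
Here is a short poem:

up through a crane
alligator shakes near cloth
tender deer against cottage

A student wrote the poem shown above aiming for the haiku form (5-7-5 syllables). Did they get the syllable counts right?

Line 1: up(1) + through(1) + a(1) + crane(1) = 4 (expected 5)
Line 2: alligator(4) + shakes(1) + near(1) + cloth(1) = 7 ✓
Line 3: tender(2) + deer(1) + against(2) + cottage(2) = 7 (expected 5)

No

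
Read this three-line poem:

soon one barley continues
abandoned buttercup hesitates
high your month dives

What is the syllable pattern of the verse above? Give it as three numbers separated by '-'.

7-9-4

Line 1: soon(1) + one(1) + barley(2) + continues(3) = 7
Line 2: abandoned(3) + buttercup(3) + hesitates(3) = 9
Line 3: high(1) + your(1) + month(1) + dives(1) = 4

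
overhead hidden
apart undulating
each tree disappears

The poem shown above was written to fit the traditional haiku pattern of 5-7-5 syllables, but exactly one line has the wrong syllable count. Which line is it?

Line 1: overhead (3), hidden (2) → 5 ✓
Line 2: apart (2), undulating (4) → 6 (expected 7)
Line 3: each (1), tree (1), disappears (3) → 5 ✓

Line 2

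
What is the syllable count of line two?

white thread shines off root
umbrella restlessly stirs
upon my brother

Line two: umbrella(3) + restlessly(3) + stirs(1) = 7

7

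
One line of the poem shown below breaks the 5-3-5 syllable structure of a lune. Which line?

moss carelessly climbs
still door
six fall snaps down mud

The second line

Line 1: moss (1), carelessly (3), climbs (1) → 5 ✓
Line 2: still (1), door (1) → 2 (expected 3)
Line 3: six (1), fall (1), snaps (1), down (1), mud (1) → 5 ✓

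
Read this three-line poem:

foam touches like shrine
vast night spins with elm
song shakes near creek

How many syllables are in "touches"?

2

"touches" has 2 syllables.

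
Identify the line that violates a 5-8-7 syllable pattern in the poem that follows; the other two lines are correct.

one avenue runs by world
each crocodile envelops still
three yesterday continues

Line 1: one (1), avenue (3), runs (1), by (1), world (1) → 7 (expected 5)
Line 2: each (1), crocodile (3), envelops (3), still (1) → 8 ✓
Line 3: three (1), yesterday (3), continues (3) → 7 ✓

The first line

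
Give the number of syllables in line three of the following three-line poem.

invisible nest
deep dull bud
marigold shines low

Line three: marigold (3), shines (1), low (1) → 5

5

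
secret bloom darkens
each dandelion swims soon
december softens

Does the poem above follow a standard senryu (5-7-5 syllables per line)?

Yes

Line 1: "secret bloom darkens": 2+1+2 = 5 ✓
Line 2: "each dandelion swims soon": 1+4+1+1 = 7 ✓
Line 3: "december softens": 3+2 = 5 ✓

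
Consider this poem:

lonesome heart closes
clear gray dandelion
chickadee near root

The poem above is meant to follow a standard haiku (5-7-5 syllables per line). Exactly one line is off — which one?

Line 1: lonesome (2), heart (1), closes (2) → 5 ✓
Line 2: clear (1), gray (1), dandelion (4) → 6 (expected 7)
Line 3: chickadee (3), near (1), root (1) → 5 ✓

Line 2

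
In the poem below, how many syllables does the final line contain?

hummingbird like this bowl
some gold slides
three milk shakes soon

The final line: three(1) + milk(1) + shakes(1) + soon(1) = 4

4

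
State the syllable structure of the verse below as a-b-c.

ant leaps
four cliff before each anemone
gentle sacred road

Line 1: "ant leaps": 1+1 = 2
Line 2: "four cliff before each anemone": 1+1+2+1+4 = 9
Line 3: "gentle sacred road": 2+2+1 = 5

2-9-5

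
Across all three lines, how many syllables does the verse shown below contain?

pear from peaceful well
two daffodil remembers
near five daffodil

Line 1: "pear from peaceful well": 1+1+2+1 = 5
Line 2: "two daffodil remembers": 1+3+3 = 7
Line 3: "near five daffodil": 1+1+3 = 5
Total: 5 + 7 + 5 = 17

17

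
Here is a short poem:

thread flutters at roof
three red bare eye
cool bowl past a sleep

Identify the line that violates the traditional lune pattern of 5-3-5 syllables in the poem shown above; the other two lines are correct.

The second line

Line 1: "thread flutters at roof": 1+2+1+1 = 5 ✓
Line 2: "three red bare eye": 1+1+1+1 = 4 (expected 3)
Line 3: "cool bowl past a sleep": 1+1+1+1+1 = 5 ✓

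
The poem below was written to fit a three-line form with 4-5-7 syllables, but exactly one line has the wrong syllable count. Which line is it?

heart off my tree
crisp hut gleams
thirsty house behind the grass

Line 1: heart (1), off (1), my (1), tree (1) → 4 ✓
Line 2: crisp (1), hut (1), gleams (1) → 3 (expected 5)
Line 3: thirsty (2), house (1), behind (2), the (1), grass (1) → 7 ✓

Line 2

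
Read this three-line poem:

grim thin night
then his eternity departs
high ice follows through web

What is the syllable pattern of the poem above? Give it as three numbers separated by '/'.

3/8/6

Line 1: grim (1), thin (1), night (1) → 3
Line 2: then (1), his (1), eternity (4), departs (2) → 8
Line 3: high (1), ice (1), follows (2), through (1), web (1) → 6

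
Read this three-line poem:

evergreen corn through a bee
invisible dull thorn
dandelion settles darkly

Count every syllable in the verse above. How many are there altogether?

21

Line 1: evergreen(3) + corn(1) + through(1) + a(1) + bee(1) = 7
Line 2: invisible(4) + dull(1) + thorn(1) = 6
Line 3: dandelion(4) + settles(2) + darkly(2) = 8
Total: 7 + 6 + 8 = 21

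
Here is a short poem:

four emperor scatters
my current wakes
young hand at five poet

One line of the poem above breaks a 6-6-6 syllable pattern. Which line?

Line 1: four(1) + emperor(3) + scatters(2) = 6 ✓
Line 2: my(1) + current(2) + wakes(1) = 4 (expected 6)
Line 3: young(1) + hand(1) + at(1) + five(1) + poet(2) = 6 ✓

Line 2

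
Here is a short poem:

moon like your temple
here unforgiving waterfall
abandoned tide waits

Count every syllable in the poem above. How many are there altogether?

18

Line 1: moon(1) + like(1) + your(1) + temple(2) = 5
Line 2: here(1) + unforgiving(4) + waterfall(3) = 8
Line 3: abandoned(3) + tide(1) + waits(1) = 5
Total: 5 + 8 + 5 = 18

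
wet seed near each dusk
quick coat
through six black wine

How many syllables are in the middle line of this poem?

2

The middle line: "quick coat": 1+1 = 2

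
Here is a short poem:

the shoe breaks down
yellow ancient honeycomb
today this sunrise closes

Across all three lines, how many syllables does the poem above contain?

Line 1: the (1), shoe (1), breaks (1), down (1) → 4
Line 2: yellow (2), ancient (2), honeycomb (3) → 7
Line 3: today (2), this (1), sunrise (2), closes (2) → 7
Total: 4 + 7 + 7 = 18

18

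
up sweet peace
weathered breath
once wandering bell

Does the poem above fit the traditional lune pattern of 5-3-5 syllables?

Line 1: up (1), sweet (1), peace (1) → 3 (expected 5)
Line 2: weathered (2), breath (1) → 3 ✓
Line 3: once (1), wandering (3), bell (1) → 5 ✓

No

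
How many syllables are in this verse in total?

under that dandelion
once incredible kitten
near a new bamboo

19

Line 1: "under that dandelion": 2+1+4 = 7
Line 2: "once incredible kitten": 1+4+2 = 7
Line 3: "near a new bamboo": 1+1+1+2 = 5
Total: 7 + 7 + 5 = 19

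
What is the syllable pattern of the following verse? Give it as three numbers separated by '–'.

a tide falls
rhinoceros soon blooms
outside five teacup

3–6–5

Line 1: a(1) + tide(1) + falls(1) = 3
Line 2: rhinoceros(4) + soon(1) + blooms(1) = 6
Line 3: outside(2) + five(1) + teacup(2) = 5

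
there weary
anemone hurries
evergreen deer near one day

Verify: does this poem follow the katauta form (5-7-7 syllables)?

No

Line 1: there (1), weary (2) → 3 (expected 5)
Line 2: anemone (4), hurries (2) → 6 (expected 7)
Line 3: evergreen (3), deer (1), near (1), one (1), day (1) → 7 ✓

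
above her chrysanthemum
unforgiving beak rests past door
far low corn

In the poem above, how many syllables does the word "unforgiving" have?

4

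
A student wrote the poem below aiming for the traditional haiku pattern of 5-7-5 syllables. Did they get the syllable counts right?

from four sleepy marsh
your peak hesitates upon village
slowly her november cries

No

Line 1: from (1), four (1), sleepy (2), marsh (1) → 5 ✓
Line 2: your (1), peak (1), hesitates (3), upon (2), village (2) → 9 (expected 7)
Line 3: slowly (2), her (1), november (3), cries (1) → 7 (expected 5)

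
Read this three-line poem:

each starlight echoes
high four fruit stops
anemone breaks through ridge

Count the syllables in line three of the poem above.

7

Line three: anemone (4), breaks (1), through (1), ridge (1) → 7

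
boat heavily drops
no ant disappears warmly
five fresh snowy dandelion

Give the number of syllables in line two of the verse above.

7

Line two: no(1) + ant(1) + disappears(3) + warmly(2) = 7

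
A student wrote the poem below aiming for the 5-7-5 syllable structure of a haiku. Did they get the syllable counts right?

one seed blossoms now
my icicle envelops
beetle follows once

Yes

Line 1: "one seed blossoms now": 1+1+2+1 = 5 ✓
Line 2: "my icicle envelops": 1+3+3 = 7 ✓
Line 3: "beetle follows once": 2+2+1 = 5 ✓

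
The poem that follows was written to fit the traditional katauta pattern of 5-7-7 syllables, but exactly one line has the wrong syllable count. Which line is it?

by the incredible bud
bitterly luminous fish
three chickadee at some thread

Line 1: by(1) + the(1) + incredible(4) + bud(1) = 7 (expected 5)
Line 2: bitterly(3) + luminous(3) + fish(1) = 7 ✓
Line 3: three(1) + chickadee(3) + at(1) + some(1) + thread(1) = 7 ✓

Line 1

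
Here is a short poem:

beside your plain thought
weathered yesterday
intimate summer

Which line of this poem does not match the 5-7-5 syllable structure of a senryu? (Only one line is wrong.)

Line 1: beside (2), your (1), plain (1), thought (1) → 5 ✓
Line 2: weathered (2), yesterday (3) → 5 (expected 7)
Line 3: intimate (3), summer (2) → 5 ✓

The second line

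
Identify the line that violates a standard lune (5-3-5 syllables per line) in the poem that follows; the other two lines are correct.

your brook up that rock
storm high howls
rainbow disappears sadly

Line 1: your(1) + brook(1) + up(1) + that(1) + rock(1) = 5 ✓
Line 2: storm(1) + high(1) + howls(1) = 3 ✓
Line 3: rainbow(2) + disappears(3) + sadly(2) = 7 (expected 5)

The third line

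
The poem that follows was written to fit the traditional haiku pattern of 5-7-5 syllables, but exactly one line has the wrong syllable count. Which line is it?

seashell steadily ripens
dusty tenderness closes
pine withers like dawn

Line 1: seashell(2) + steadily(3) + ripens(2) = 7 (expected 5)
Line 2: dusty(2) + tenderness(3) + closes(2) = 7 ✓
Line 3: pine(1) + withers(2) + like(1) + dawn(1) = 5 ✓

The first line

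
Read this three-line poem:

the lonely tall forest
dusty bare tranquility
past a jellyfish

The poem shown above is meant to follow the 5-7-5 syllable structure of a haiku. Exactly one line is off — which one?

The first line

Line 1: the(1) + lonely(2) + tall(1) + forest(2) = 6 (expected 5)
Line 2: dusty(2) + bare(1) + tranquility(4) = 7 ✓
Line 3: past(1) + a(1) + jellyfish(3) = 5 ✓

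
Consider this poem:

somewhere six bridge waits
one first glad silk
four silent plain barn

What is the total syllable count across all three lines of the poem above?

Line 1: somewhere (2), six (1), bridge (1), waits (1) → 5
Line 2: one (1), first (1), glad (1), silk (1) → 4
Line 3: four (1), silent (2), plain (1), barn (1) → 5
Total: 5 + 4 + 5 = 14

14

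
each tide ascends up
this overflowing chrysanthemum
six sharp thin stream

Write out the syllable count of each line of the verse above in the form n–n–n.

5–9–4

Line 1: each(1) + tide(1) + ascends(2) + up(1) = 5
Line 2: this(1) + overflowing(4) + chrysanthemum(4) = 9
Line 3: six(1) + sharp(1) + thin(1) + stream(1) = 4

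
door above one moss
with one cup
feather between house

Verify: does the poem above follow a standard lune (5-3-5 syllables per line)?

Line 1: door (1), above (2), one (1), moss (1) → 5 ✓
Line 2: with (1), one (1), cup (1) → 3 ✓
Line 3: feather (2), between (2), house (1) → 5 ✓

Yes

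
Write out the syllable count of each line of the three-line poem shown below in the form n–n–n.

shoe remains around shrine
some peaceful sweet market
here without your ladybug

6–6–7

Line 1: shoe (1), remains (2), around (2), shrine (1) → 6
Line 2: some (1), peaceful (2), sweet (1), market (2) → 6
Line 3: here (1), without (2), your (1), ladybug (3) → 7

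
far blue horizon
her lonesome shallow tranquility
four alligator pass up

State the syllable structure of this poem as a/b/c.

Line 1: "far blue horizon": 1+1+3 = 5
Line 2: "her lonesome shallow tranquility": 1+2+2+4 = 9
Line 3: "four alligator pass up": 1+4+1+1 = 7

5/9/7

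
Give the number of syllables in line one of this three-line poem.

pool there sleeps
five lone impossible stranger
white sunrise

3

Line one: pool(1) + there(1) + sleeps(1) = 3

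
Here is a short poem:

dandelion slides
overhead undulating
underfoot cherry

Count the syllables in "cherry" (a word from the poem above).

"cherry" has 2 syllables.

2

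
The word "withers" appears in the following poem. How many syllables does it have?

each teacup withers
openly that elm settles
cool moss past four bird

"withers" has 2 syllables.

2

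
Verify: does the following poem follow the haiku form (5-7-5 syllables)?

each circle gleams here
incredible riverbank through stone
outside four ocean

No

Line 1: each (1), circle (2), gleams (1), here (1) → 5 ✓
Line 2: incredible (4), riverbank (3), through (1), stone (1) → 9 (expected 7)
Line 3: outside (2), four (1), ocean (2) → 5 ✓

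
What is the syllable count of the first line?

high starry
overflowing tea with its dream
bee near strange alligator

The first line: high(1) + starry(2) = 3

3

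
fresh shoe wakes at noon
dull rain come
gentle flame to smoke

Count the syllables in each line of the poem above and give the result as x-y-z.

Line 1: fresh (1), shoe (1), wakes (1), at (1), noon (1) → 5
Line 2: dull (1), rain (1), come (1) → 3
Line 3: gentle (2), flame (1), to (1), smoke (1) → 5

5-3-5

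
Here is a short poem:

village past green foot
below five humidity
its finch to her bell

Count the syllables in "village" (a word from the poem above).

2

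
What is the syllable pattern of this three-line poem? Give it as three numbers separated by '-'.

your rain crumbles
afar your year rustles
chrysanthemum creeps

Line 1: your(1) + rain(1) + crumbles(2) = 4
Line 2: afar(2) + your(1) + year(1) + rustles(2) = 6
Line 3: chrysanthemum(4) + creeps(1) = 5

4-6-5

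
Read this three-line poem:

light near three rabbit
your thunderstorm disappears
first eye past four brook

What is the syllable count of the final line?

The final line: first(1) + eye(1) + past(1) + four(1) + brook(1) = 5

5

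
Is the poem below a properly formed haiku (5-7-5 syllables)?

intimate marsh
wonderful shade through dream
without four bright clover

Line 1: intimate (3), marsh (1) → 4 (expected 5)
Line 2: wonderful (3), shade (1), through (1), dream (1) → 6 (expected 7)
Line 3: without (2), four (1), bright (1), clover (2) → 6 (expected 5)

No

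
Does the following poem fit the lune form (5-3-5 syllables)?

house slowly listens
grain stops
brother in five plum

Line 1: house (1), slowly (2), listens (2) → 5 ✓
Line 2: grain (1), stops (1) → 2 (expected 3)
Line 3: brother (2), in (1), five (1), plum (1) → 5 ✓

No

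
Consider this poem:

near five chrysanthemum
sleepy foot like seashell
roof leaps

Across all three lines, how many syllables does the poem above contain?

14

Line 1: near (1), five (1), chrysanthemum (4) → 6
Line 2: sleepy (2), foot (1), like (1), seashell (2) → 6
Line 3: roof (1), leaps (1) → 2
Total: 6 + 6 + 2 = 14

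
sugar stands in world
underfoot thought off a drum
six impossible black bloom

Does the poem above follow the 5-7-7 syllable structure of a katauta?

Line 1: sugar(2) + stands(1) + in(1) + world(1) = 5 ✓
Line 2: underfoot(3) + thought(1) + off(1) + a(1) + drum(1) = 7 ✓
Line 3: six(1) + impossible(4) + black(1) + bloom(1) = 7 ✓

Yes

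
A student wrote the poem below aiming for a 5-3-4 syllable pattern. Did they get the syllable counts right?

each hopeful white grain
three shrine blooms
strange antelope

Yes

Line 1: each(1) + hopeful(2) + white(1) + grain(1) = 5 ✓
Line 2: three(1) + shrine(1) + blooms(1) = 3 ✓
Line 3: strange(1) + antelope(3) = 4 ✓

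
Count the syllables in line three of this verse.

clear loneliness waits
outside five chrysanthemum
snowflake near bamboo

Line three: snowflake(2) + near(1) + bamboo(2) = 5

5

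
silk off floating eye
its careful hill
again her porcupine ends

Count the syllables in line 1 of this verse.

5

Line 1: silk(1) + off(1) + floating(2) + eye(1) = 5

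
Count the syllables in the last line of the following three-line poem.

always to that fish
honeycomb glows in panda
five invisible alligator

9

The last line: five (1), invisible (4), alligator (4) → 9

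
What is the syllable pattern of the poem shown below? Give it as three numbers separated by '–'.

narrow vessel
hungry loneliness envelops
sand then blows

Line 1: narrow(2) + vessel(2) = 4
Line 2: hungry(2) + loneliness(3) + envelops(3) = 8
Line 3: sand(1) + then(1) + blows(1) = 3

4–8–3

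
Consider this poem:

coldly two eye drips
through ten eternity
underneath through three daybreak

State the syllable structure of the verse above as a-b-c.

5-6-7

Line 1: "coldly two eye drips": 2+1+1+1 = 5
Line 2: "through ten eternity": 1+1+4 = 6
Line 3: "underneath through three daybreak": 3+1+1+2 = 7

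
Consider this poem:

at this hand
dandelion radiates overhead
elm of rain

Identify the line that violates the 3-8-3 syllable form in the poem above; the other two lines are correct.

The second line

Line 1: at (1), this (1), hand (1) → 3 ✓
Line 2: dandelion (4), radiates (3), overhead (3) → 10 (expected 8)
Line 3: elm (1), of (1), rain (1) → 3 ✓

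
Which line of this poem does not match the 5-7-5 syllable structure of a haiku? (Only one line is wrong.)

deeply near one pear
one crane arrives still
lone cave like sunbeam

Line 1: deeply (2), near (1), one (1), pear (1) → 5 ✓
Line 2: one (1), crane (1), arrives (2), still (1) → 5 (expected 7)
Line 3: lone (1), cave (1), like (1), sunbeam (2) → 5 ✓

Line 2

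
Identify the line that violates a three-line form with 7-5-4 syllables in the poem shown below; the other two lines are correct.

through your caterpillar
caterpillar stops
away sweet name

Line 1: "through your caterpillar": 1+1+4 = 6 (expected 7)
Line 2: "caterpillar stops": 4+1 = 5 ✓
Line 3: "away sweet name": 2+1+1 = 4 ✓

The first line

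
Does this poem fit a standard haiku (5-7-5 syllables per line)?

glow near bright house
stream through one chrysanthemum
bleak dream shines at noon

No

Line 1: glow(1) + near(1) + bright(1) + house(1) = 4 (expected 5)
Line 2: stream(1) + through(1) + one(1) + chrysanthemum(4) = 7 ✓
Line 3: bleak(1) + dream(1) + shines(1) + at(1) + noon(1) = 5 ✓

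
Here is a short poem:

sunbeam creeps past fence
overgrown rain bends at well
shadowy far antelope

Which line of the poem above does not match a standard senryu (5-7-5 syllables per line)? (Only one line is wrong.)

Line 3

Line 1: "sunbeam creeps past fence": 2+1+1+1 = 5 ✓
Line 2: "overgrown rain bends at well": 3+1+1+1+1 = 7 ✓
Line 3: "shadowy far antelope": 3+1+3 = 7 (expected 5)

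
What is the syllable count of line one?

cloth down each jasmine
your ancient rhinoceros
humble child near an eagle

5

Line one: cloth(1) + down(1) + each(1) + jasmine(2) = 5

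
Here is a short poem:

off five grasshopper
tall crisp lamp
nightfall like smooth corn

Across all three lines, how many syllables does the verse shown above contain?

13

Line 1: off(1) + five(1) + grasshopper(3) = 5
Line 2: tall(1) + crisp(1) + lamp(1) = 3
Line 3: nightfall(2) + like(1) + smooth(1) + corn(1) = 5
Total: 5 + 3 + 5 = 13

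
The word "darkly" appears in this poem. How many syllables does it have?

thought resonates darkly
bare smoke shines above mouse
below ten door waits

"darkly" has 2 syllables.

2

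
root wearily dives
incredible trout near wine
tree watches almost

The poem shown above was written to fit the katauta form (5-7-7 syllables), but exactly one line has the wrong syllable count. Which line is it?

The third line

Line 1: root (1), wearily (3), dives (1) → 5 ✓
Line 2: incredible (4), trout (1), near (1), wine (1) → 7 ✓
Line 3: tree (1), watches (2), almost (2) → 5 (expected 7)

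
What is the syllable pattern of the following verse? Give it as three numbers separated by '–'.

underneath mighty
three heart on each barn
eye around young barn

5–5–5

Line 1: underneath(3) + mighty(2) = 5
Line 2: three(1) + heart(1) + on(1) + each(1) + barn(1) = 5
Line 3: eye(1) + around(2) + young(1) + barn(1) = 5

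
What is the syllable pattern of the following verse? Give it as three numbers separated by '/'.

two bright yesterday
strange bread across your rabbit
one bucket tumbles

5/7/5

Line 1: two(1) + bright(1) + yesterday(3) = 5
Line 2: strange(1) + bread(1) + across(2) + your(1) + rabbit(2) = 7
Line 3: one(1) + bucket(2) + tumbles(2) = 5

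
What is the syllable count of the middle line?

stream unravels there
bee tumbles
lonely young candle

The middle line: "bee tumbles": 1+2 = 3

3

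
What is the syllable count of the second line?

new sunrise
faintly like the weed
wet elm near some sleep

The second line: faintly (2), like (1), the (1), weed (1) → 5

5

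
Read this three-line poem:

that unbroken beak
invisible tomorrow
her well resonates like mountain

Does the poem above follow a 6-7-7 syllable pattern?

Line 1: that(1) + unbroken(3) + beak(1) = 5 (expected 6)
Line 2: invisible(4) + tomorrow(3) = 7 ✓
Line 3: her(1) + well(1) + resonates(3) + like(1) + mountain(2) = 8 (expected 7)

No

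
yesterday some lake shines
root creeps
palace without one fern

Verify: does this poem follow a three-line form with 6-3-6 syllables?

Line 1: yesterday (3), some (1), lake (1), shines (1) → 6 ✓
Line 2: root (1), creeps (1) → 2 (expected 3)
Line 3: palace (2), without (2), one (1), fern (1) → 6 ✓

No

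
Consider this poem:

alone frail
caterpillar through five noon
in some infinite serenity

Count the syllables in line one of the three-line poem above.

Line one: alone(2) + frail(1) = 3

3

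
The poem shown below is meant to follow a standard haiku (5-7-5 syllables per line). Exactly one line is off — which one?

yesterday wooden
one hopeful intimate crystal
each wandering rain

Line 2

Line 1: "yesterday wooden": 3+2 = 5 ✓
Line 2: "one hopeful intimate crystal": 1+2+3+2 = 8 (expected 7)
Line 3: "each wandering rain": 1+3+1 = 5 ✓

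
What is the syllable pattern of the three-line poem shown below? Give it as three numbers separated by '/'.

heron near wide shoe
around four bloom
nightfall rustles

5/4/4

Line 1: heron(2) + near(1) + wide(1) + shoe(1) = 5
Line 2: around(2) + four(1) + bloom(1) = 4
Line 3: nightfall(2) + rustles(2) = 4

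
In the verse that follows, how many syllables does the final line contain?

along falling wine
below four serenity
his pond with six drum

5

The final line: his (1), pond (1), with (1), six (1), drum (1) → 5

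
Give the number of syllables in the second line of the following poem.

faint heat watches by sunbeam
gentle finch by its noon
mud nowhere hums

The second line: gentle(2) + finch(1) + by(1) + its(1) + noon(1) = 6

6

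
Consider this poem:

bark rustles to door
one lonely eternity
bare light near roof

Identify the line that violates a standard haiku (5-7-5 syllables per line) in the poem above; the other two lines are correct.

Line 3

Line 1: bark(1) + rustles(2) + to(1) + door(1) = 5 ✓
Line 2: one(1) + lonely(2) + eternity(4) = 7 ✓
Line 3: bare(1) + light(1) + near(1) + roof(1) = 4 (expected 5)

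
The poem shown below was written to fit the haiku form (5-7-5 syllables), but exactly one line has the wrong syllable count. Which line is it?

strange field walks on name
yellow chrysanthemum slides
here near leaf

The third line

Line 1: "strange field walks on name": 1+1+1+1+1 = 5 ✓
Line 2: "yellow chrysanthemum slides": 2+4+1 = 7 ✓
Line 3: "here near leaf": 1+1+1 = 3 (expected 5)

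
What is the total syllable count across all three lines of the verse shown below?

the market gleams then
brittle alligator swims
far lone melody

17

Line 1: the(1) + market(2) + gleams(1) + then(1) = 5
Line 2: brittle(2) + alligator(4) + swims(1) = 7
Line 3: far(1) + lone(1) + melody(3) = 5
Total: 5 + 7 + 5 = 17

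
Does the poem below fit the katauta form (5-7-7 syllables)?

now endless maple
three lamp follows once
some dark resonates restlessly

No

Line 1: "now endless maple": 1+2+2 = 5 ✓
Line 2: "three lamp follows once": 1+1+2+1 = 5 (expected 7)
Line 3: "some dark resonates restlessly": 1+1+3+3 = 8 (expected 7)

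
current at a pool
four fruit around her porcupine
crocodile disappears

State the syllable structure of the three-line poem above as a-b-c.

Line 1: "current at a pool": 2+1+1+1 = 5
Line 2: "four fruit around her porcupine": 1+1+2+1+3 = 8
Line 3: "crocodile disappears": 3+3 = 6

5-8-6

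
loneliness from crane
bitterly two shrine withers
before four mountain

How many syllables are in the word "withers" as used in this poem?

2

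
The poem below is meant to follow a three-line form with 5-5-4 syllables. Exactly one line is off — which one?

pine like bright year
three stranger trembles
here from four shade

The first line

Line 1: "pine like bright year": 1+1+1+1 = 4 (expected 5)
Line 2: "three stranger trembles": 1+2+2 = 5 ✓
Line 3: "here from four shade": 1+1+1+1 = 4 ✓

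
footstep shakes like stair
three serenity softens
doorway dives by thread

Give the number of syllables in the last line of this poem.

5

The last line: doorway (2), dives (1), by (1), thread (1) → 5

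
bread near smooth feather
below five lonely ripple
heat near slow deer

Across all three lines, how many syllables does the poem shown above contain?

16

Line 1: "bread near smooth feather": 1+1+1+2 = 5
Line 2: "below five lonely ripple": 2+1+2+2 = 7
Line 3: "heat near slow deer": 1+1+1+1 = 4
Total: 5 + 7 + 4 = 16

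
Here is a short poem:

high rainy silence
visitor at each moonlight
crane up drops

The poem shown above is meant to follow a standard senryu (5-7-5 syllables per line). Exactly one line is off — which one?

Line 1: high (1), rainy (2), silence (2) → 5 ✓
Line 2: visitor (3), at (1), each (1), moonlight (2) → 7 ✓
Line 3: crane (1), up (1), drops (1) → 3 (expected 5)

Line 3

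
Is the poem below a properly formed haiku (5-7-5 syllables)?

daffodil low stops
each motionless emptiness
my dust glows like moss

Line 1: daffodil(3) + low(1) + stops(1) = 5 ✓
Line 2: each(1) + motionless(3) + emptiness(3) = 7 ✓
Line 3: my(1) + dust(1) + glows(1) + like(1) + moss(1) = 5 ✓

Yes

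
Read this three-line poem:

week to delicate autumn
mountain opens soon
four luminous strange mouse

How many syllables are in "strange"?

1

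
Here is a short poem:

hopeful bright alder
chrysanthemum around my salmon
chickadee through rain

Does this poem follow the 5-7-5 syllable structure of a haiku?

No

Line 1: hopeful (2), bright (1), alder (2) → 5 ✓
Line 2: chrysanthemum (4), around (2), my (1), salmon (2) → 9 (expected 7)
Line 3: chickadee (3), through (1), rain (1) → 5 ✓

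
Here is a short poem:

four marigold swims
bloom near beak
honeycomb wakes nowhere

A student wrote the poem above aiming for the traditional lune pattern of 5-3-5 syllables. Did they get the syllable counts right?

No

Line 1: "four marigold swims": 1+3+1 = 5 ✓
Line 2: "bloom near beak": 1+1+1 = 3 ✓
Line 3: "honeycomb wakes nowhere": 3+1+2 = 6 (expected 5)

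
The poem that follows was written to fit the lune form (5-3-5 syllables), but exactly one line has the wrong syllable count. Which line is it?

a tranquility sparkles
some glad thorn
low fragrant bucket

Line 1

Line 1: a (1), tranquility (4), sparkles (2) → 7 (expected 5)
Line 2: some (1), glad (1), thorn (1) → 3 ✓
Line 3: low (1), fragrant (2), bucket (2) → 5 ✓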